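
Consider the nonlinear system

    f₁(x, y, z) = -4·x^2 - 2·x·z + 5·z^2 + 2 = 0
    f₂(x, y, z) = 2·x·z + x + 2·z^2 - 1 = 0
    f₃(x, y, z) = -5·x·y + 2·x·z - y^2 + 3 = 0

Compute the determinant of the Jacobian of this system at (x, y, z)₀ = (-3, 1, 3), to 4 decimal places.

J = [[-8·x - 2·z, 0, -2·x + 10·z], [2·z + 1, 0, 2·x + 4·z], [-5·y + 2·z, -5·x - 2·y, 2·x]].
At the point, J = [[18.0000, 0.0000, 36.0000], [7.0000, 0.0000, 6.0000], [1.0000, 13.0000, -6.0000]].
det J = 1872.0000.

1872.0000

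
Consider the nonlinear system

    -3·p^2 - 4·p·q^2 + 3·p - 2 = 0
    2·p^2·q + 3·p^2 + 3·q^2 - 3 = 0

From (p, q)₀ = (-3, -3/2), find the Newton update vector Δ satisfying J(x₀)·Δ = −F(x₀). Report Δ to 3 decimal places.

(-0.333, -0.417)

At (-3, -3/2): F = (-11.000, 3.750).
Jacobian J = [[-6·p - 4·q^2 + 3, -8·p·q], [4·p·q + 6·p, 2·p^2 + 6·q]].
At the point, J = [[12.000, -36.000], [0.000, 9.000]] (det J = 108.000).
Solving J·Δ = −F gives Δ = (-0.333, -0.417).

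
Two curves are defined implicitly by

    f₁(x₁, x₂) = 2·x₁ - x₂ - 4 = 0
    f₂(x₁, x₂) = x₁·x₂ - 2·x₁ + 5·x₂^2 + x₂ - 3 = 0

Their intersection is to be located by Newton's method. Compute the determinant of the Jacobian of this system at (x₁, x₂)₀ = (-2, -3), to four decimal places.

-67.0000

J = [[2, -1], [x₂ - 2, x₁ + 10·x₂ + 1]].
At the point, J = [[2.0000, -1.0000], [-5.0000, -31.0000]].
det J = -67.0000.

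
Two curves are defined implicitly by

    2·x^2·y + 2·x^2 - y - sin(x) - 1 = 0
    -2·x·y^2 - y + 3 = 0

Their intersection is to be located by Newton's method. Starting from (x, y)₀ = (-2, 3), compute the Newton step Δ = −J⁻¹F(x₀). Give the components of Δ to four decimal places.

(0.6877, -1.0270)

At (-2, 3): F = (28.909297, 36.0000).
Jacobian J = [[4·x·y + 4·x - cos(x), 2·x^2 - 1], [-2·y^2, -4·x·y - 1]].
At the point, J = [[-31.583853, 7.0000], [-18.0000, 23.0000]] (det J = -600.428623).
Solving J·Δ = −F gives Δ = (0.6877, -1.0270).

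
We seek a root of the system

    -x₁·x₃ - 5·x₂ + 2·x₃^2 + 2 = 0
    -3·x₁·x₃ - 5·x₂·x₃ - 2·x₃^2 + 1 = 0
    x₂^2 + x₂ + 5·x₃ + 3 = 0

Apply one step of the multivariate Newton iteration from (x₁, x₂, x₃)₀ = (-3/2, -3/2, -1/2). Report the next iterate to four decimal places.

(-3.9589, 0.0665, -0.1234)

At (-3/2, -3/2, -1/2): F = (9.2500, -5.5000, 1.2500).
Jacobian J = [[-x₃, -5, -x₁ + 4·x₃], [-3·x₃, -5·x₃, -3·x₁ - 5·x₂ - 4·x₃], [0, 2·x₂ + 1, 5]].
At the point, J = [[0.5000, -5.0000, -0.5000], [1.5000, 2.5000, 14.0000], [0.0000, -2.0000, 5.0000]] (det J = 59.2500).
Solving J·Δ = −F gives Δ = (-2.4589, 1.5665, 0.3766).
Then the next iterate is (x₁, x₂, x₃)₁ = (-3.9589, 0.0665, -0.1234).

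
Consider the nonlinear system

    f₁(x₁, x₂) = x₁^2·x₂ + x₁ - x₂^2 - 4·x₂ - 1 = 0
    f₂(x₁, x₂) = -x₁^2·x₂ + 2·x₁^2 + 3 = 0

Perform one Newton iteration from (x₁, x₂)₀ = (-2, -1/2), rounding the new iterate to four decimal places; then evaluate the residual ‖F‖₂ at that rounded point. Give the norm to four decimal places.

10.5625

At (-2, -1/2): F = (-3.2500, 13.0000).
Jacobian J = [[2·x₁·x₂ + 1, x₁^2 - 2·x₂ - 4], [-2·x₁·x₂ + 4·x₁, -x₁^2]].
At the point, J = [[3.0000, 1.0000], [-10.0000, -4.0000]] (det J = -2.0000).
Solving J·Δ = −F gives Δ = (0.0000, 3.2500).
Then the next iterate is (x₁, x₂)₁ = (-2.0000, 2.7500).
Re-evaluating at (-2.0000, 2.7500): F = (-10.5625, 0.0000), so ‖F‖₂ = 10.5625.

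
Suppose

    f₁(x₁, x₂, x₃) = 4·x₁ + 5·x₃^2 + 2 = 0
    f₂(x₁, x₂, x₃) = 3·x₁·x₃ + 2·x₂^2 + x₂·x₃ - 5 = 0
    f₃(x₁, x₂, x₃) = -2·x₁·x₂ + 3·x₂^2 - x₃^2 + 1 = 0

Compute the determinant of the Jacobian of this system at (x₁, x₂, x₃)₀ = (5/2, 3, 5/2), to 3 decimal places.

3776.500

J = [[4, 0, 10·x₃], [3·x₃, 4·x₂ + x₃, 3·x₁ + x₂], [-2·x₂, -2·x₁ + 6·x₂, -2·x₃]].
At the point, J = [[4.000, 0.000, 25.000], [7.500, 14.500, 10.500], [-6.000, 13.000, -5.000]].
det J = 3776.500.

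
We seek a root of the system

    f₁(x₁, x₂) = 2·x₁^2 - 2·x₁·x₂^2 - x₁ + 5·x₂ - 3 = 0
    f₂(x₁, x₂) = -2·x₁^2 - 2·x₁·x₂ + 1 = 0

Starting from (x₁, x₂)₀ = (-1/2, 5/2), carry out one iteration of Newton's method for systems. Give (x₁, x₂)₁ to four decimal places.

At (-1/2, 5/2): F = (16.7500, 3.0000).
Jacobian J = [[4·x₁ - 2·x₂^2 - 1, -4·x₁·x₂ + 5], [-4·x₁ - 2·x₂, -2·x₁]].
At the point, J = [[-15.5000, 10.0000], [-3.0000, 1.0000]] (det J = 14.5000).
Solving J·Δ = −F gives Δ = (0.9138, -0.2586).
Then the next iterate is (x₁, x₂)₁ = (0.4138, 2.2414).

(0.4138, 2.2414)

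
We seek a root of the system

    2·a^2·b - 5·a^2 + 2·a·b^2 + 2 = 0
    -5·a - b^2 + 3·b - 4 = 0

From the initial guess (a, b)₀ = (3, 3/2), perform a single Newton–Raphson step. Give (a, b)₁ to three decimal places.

At (3, 3/2): F = (-2.500, -16.750).
Jacobian J = [[4·a·b - 10·a + 2·b^2, 2·a^2 + 4·a·b], [-5, -2·b + 3]].
At the point, J = [[-7.500, 36.000], [-5.000, 0.000]] (det J = 180.000).
Solving J·Δ = −F gives Δ = (-3.350, -0.628).
Then the next iterate is (a, b)₁ = (-0.350, 0.872).

(-0.350, 0.872)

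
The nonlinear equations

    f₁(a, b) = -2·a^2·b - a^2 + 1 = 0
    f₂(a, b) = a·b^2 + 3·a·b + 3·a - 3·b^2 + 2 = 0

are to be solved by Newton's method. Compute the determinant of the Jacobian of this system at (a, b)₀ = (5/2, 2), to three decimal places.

J = [[-4·a·b - 2·a, -2·a^2], [b^2 + 3·b + 3, 2·a·b + 3·a - 6·b]].
At the point, J = [[-25.000, -12.500], [13.000, 5.500]].
det J = 25.000.

25.000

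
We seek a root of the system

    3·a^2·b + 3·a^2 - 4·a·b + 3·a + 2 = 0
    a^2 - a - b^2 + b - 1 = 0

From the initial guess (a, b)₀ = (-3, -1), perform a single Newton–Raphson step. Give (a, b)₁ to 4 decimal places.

(-1.6122, -0.7619)

At (-3, -1): F = (-19.0000, 9.0000).
Jacobian J = [[6·a·b + 6·a - 4·b + 3, 3·a^2 - 4·a], [2·a - 1, -2·b + 1]].
At the point, J = [[7.0000, 39.0000], [-7.0000, 3.0000]] (det J = 294.0000).
Solving J·Δ = −F gives Δ = (1.3878, 0.2381).
Then the next iterate is (a, b)₁ = (-1.6122, -0.7619).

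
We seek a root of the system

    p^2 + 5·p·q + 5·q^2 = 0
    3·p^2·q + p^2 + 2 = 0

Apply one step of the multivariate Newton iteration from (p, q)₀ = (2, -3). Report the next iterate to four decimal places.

At (2, -3): F = (19.0000, -30.0000).
Jacobian J = [[2·p + 5·q, 5·p + 10·q], [6·p·q + 2·p, 3·p^2]].
At the point, J = [[-11.0000, -20.0000], [-32.0000, 12.0000]] (det J = -772.0000).
Solving J·Δ = −F gives Δ = (-0.4819, 1.2150).
Then the next iterate is (p, q)₁ = (1.5181, -1.7850).

(1.5181, -1.7850)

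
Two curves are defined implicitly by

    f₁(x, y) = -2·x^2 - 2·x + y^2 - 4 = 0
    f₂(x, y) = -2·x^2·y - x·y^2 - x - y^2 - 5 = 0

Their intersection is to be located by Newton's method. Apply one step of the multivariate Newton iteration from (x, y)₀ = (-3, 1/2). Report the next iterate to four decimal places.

(-1.4067, 0.3168)

At (-3, 1/2): F = (-15.7500, -10.5000).
Jacobian J = [[-4·x - 2, 2·y], [-4·x·y - y^2 - 1, -2·x^2 - 2·x·y - 2·y]].
At the point, J = [[10.0000, 1.0000], [4.7500, -16.0000]] (det J = -164.7500).
Solving J·Δ = −F gives Δ = (1.5933, -0.1832).
Then the next iterate is (x, y)₁ = (-1.4067, 0.3168).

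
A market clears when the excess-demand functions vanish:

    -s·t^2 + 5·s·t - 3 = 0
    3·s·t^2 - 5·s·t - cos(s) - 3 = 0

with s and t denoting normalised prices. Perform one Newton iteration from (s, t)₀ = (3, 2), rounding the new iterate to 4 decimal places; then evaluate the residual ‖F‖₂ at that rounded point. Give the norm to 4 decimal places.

At (3, 2): F = (15.0000, 3.989992).
Jacobian J = [[-t^2 + 5·t, -2·s·t + 5·s], [3·t^2 - 5·t + sin(s), 6·s·t - 5·s]].
At the point, J = [[6.0000, 3.0000], [2.141120, 21.0000]] (det J = 119.576640).
Solving J·Δ = −F gives Δ = (-2.5342, 0.0684).
Then the next iterate is (s, t)₁ = (0.4658, 2.0684).
Re-evaluating at (0.4658, 2.0684): F = (-0.175519, -2.732300), so ‖F‖₂ = 2.7379.

2.7379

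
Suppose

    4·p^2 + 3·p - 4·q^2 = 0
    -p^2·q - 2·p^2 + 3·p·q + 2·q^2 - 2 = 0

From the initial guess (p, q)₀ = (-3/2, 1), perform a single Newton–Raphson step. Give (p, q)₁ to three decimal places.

(-0.743, 0.211)

At (-3/2, 1): F = (0.500, -11.250).
Jacobian J = [[8·p + 3, -8·q], [-2·p·q - 4·p + 3·q, -p^2 + 3·p + 4·q]].
At the point, J = [[-9.000, -8.000], [12.000, -2.750]] (det J = 120.750).
Solving J·Δ = −F gives Δ = (0.757, -0.789).
Then the next iterate is (p, q)₁ = (-0.743, 0.211).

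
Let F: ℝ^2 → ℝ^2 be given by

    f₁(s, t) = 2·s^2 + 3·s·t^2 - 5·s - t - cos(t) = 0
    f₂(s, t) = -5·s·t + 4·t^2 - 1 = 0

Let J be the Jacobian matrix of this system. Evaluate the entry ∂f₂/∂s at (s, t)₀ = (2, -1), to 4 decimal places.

5.0000

∂f₂/∂s = -5·t.
At (2, -1) this is 5.0000.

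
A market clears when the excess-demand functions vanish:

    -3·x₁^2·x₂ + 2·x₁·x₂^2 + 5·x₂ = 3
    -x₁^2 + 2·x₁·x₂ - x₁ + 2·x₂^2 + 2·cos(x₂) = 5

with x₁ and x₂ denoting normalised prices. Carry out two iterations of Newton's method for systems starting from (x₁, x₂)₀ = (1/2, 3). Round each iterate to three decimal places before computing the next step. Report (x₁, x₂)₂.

At (1/2, 3): F = (18.750, 13.27002).
Jacobian J = [[-6·x₁·x₂ + 2·x₂^2, -3·x₁^2 + 4·x₁·x₂ + 5], [-2·x₁ + 2·x₂ - 1, 2·x₁ + 4·x₂ - 2·sin(x₂)]].
At the point, J = [[9.000, 10.250], [4.000, 12.71776]] (det J = 73.45984).
Solving J·Δ = −F gives Δ = (-1.395, -0.605).
Then the next iterate is (x₁, x₂)₁ = (-0.895, 2.395).
Round to (-0.895, 2.395) and repeat: F = (-7.04785, 0.81096), J = [[24.33320, -5.97717], [5.580, 6.43172]].
Δ = (0.213, -0.311), so (x₁, x₂)₂ = (-0.682, 2.084).

(-0.682, 2.084)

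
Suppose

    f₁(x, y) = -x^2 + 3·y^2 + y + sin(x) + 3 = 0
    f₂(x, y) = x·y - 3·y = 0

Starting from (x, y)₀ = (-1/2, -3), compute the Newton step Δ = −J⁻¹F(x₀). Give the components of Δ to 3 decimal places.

(1.503, 1.711)

At (-1/2, -3): F = (26.27057, 10.500).
Jacobian J = [[-2·x + cos(x), 6·y + 1], [y, x - 3]].
At the point, J = [[1.87758, -17.000], [-3.000, -3.500]] (det J = -57.57154).
Solving J·Δ = −F gives Δ = (1.503, 1.711).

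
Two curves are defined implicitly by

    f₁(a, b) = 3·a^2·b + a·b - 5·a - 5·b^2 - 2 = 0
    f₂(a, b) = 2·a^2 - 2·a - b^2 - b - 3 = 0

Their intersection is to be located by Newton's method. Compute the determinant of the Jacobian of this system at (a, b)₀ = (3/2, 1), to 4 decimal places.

-8.0000

J = [[6·a·b + b - 5, 3·a^2 + a - 10·b], [4·a - 2, -2·b - 1]].
At the point, J = [[5.0000, -1.7500], [4.0000, -3.0000]].
det J = -8.0000.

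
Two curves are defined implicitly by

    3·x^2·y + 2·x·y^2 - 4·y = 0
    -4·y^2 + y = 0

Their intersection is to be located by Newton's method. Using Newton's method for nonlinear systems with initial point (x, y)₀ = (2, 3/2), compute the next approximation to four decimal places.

(1.6727, 0.8182)

At (2, 3/2): F = (21.0000, -7.5000).
Jacobian J = [[6·x·y + 2·y^2, 3·x^2 + 4·x·y - 4], [0, -8·y + 1]].
At the point, J = [[22.5000, 20.0000], [0.0000, -11.0000]] (det J = -247.5000).
Solving J·Δ = −F gives Δ = (-0.3273, -0.6818).
Then the next iterate is (x, y)₁ = (1.6727, 0.8182).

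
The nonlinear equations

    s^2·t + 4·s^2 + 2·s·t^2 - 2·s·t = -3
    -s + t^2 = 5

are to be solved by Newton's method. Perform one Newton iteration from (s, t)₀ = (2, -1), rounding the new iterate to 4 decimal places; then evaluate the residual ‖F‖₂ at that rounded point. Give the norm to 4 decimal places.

At (2, -1): F = (23.0000, -6.0000).
Jacobian J = [[2·s·t + 8·s + 2·t^2 - 2·t, s^2 + 4·s·t - 2·s], [-1, 2·t]].
At the point, J = [[16.0000, -8.0000], [-1.0000, -2.0000]] (det J = -40.0000).
Solving J·Δ = −F gives Δ = (-2.3500, -1.8250).
Then the next iterate is (s, t)₁ = (-0.3500, -2.8250).
Re-evaluating at (-0.3500, -2.8250): F = (-4.4200, 3.330625), so ‖F‖₂ = 5.5344.

5.5344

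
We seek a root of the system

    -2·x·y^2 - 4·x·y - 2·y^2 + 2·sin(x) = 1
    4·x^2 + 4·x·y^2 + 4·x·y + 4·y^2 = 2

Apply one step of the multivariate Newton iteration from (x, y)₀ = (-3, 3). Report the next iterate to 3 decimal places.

At (-3, 3): F = (70.71776, -74.000).
Jacobian J = [[-2·y^2 - 4·y + 2·cos(x), -4·x·y - 4·x - 4·y], [8·x + 4·y^2 + 4·y, 8·x·y + 4·x + 8·y]].
At the point, J = [[-31.97998, 36.000], [24.000, -60.000]] (det J = 1054.79910).
Solving J·Δ = −F gives Δ = (1.497, -0.635).
Then the next iterate is (x, y)₁ = (-1.503, 2.365).

(-1.503, 2.365)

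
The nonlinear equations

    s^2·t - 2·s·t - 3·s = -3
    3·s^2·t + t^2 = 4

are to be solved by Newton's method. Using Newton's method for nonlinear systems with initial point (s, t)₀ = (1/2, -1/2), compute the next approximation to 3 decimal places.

At (1/2, -1/2): F = (1.875, -4.125).
Jacobian J = [[2·s·t - 2·t - 3, s^2 - 2·s], [6·s·t, 3·s^2 + 2·t]].
At the point, J = [[-2.500, -0.750], [-1.500, -0.250]] (det J = -0.500).
Solving J·Δ = −F gives Δ = (-7.125, 26.250).
Then the next iterate is (s, t)₁ = (-6.625, 25.750).

(-6.625, 25.750)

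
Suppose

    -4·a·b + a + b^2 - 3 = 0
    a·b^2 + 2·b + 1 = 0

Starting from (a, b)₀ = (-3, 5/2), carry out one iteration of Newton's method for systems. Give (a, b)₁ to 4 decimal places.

At (-3, 5/2): F = (30.2500, -12.7500).
Jacobian J = [[-4·b + 1, -4·a + 2·b], [b^2, 2·a·b + 2]].
At the point, J = [[-9.0000, 17.0000], [6.2500, -13.0000]] (det J = 10.7500).
Solving J·Δ = −F gives Δ = (16.4186, 6.9128).
Then the next iterate is (a, b)₁ = (13.4186, 9.4128).

(13.4186, 9.4128)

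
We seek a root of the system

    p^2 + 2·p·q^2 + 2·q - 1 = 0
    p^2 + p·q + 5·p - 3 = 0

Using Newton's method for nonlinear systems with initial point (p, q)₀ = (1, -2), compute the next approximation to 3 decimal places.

At (1, -2): F = (4.000, 1.000).
Jacobian J = [[2·p + 2·q^2, 4·p·q + 2], [2·p + q + 5, p]].
At the point, J = [[10.000, -6.000], [5.000, 1.000]] (det J = 40.000).
Solving J·Δ = −F gives Δ = (-0.250, 0.250).
Then the next iterate is (p, q)₁ = (0.750, -1.750).

(0.750, -1.750)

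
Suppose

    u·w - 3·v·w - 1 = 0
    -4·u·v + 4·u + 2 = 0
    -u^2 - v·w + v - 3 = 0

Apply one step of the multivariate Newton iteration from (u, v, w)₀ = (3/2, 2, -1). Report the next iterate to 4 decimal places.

At (3/2, 2, -1): F = (3.5000, -4.0000, -1.2500).
Jacobian J = [[w, -3·w, u - 3·v], [-4·v + 4, -4·u, 0], [-2·u, -w + 1, -v]].
At the point, J = [[-1.0000, 3.0000, -4.5000], [-4.0000, -6.0000, 0.0000], [-3.0000, 2.0000, -2.0000]] (det J = 81.0000).
Solving J·Δ = −F gives Δ = (-1.0833, 0.0556, 1.0556).
Then the next iterate is (u, v, w)₁ = (0.4167, 2.0556, 0.0556).

(0.4167, 2.0556, 0.0556)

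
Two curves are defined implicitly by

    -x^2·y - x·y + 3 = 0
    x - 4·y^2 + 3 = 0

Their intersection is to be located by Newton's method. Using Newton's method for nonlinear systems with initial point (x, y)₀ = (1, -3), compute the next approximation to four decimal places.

At (1, -3): F = (9.0000, -32.0000).
Jacobian J = [[-2·x·y - y, -x^2 - x], [1, -8·y]].
At the point, J = [[9.0000, -2.0000], [1.0000, 24.0000]] (det J = 218.0000).
Solving J·Δ = −F gives Δ = (-0.6972, 1.3624).
Then the next iterate is (x, y)₁ = (0.3028, -1.6376).

(0.3028, -1.6376)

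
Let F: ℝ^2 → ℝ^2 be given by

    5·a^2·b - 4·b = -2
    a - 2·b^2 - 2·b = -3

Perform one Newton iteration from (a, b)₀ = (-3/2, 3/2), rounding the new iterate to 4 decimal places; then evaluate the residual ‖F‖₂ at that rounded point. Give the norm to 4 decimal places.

4.2427

At (-3/2, 3/2): F = (12.8750, -6.0000).
Jacobian J = [[10·a·b, 5·a^2 - 4], [1, -4·b - 2]].
At the point, J = [[-22.5000, 7.2500], [1.0000, -8.0000]] (det J = 172.7500).
Solving J·Δ = −F gives Δ = (0.3444, -0.7069).
Then the next iterate is (a, b)₁ = (-1.1556, 0.7931).
Re-evaluating at (-1.1556, 0.7931): F = (4.123174, -0.999815), so ‖F‖₂ = 4.2427.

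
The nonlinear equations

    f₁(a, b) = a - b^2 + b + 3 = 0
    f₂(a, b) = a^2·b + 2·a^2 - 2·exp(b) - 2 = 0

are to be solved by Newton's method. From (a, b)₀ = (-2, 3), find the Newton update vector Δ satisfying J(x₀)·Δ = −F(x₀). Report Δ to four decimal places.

(0.5141, -0.8972)

At (-2, 3): F = (-5.0000, -22.171074).
Jacobian J = [[1, -2·b + 1], [2·a·b + 4·a, a^2 - 2·exp(b)]].
At the point, J = [[1.0000, -5.0000], [-20.0000, -36.171074]] (det J = -136.171074).
Solving J·Δ = −F gives Δ = (0.5141, -0.8972).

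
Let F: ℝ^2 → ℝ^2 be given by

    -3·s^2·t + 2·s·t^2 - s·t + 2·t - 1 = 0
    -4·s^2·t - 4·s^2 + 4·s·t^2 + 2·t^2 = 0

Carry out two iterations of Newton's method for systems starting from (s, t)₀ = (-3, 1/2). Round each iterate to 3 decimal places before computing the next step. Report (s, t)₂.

(-0.697, 0.540)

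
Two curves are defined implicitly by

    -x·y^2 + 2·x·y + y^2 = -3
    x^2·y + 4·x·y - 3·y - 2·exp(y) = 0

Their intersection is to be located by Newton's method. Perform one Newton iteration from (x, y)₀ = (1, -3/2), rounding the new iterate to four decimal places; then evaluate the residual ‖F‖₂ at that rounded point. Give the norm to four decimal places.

10.4558

At (1, -3/2): F = (0.0000, -3.446260).
Jacobian J = [[-y^2 + 2·y, -2·x·y + 2·x + 2·y], [2·x·y + 4·y, x^2 + 4·x - 2·exp(y) - 3]].
At the point, J = [[-5.2500, 2.0000], [-9.0000, 1.553740]] (det J = 9.842867).
Solving J·Δ = −F gives Δ = (-0.7003, -1.8382).
Then the next iterate is (x, y)₁ = (0.2997, -3.3382).
Re-evaluating at (0.2997, -3.3382): F = (8.802931, 5.641927), so ‖F‖₂ = 10.4558.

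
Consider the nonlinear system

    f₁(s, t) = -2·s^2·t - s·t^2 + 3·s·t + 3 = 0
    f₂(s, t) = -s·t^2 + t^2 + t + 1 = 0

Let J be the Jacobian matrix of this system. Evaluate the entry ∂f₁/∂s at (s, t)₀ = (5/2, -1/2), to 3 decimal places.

3.250

∂f₁/∂s = -4·s·t - t^2 + 3·t.
At (5/2, -1/2) this is 3.250.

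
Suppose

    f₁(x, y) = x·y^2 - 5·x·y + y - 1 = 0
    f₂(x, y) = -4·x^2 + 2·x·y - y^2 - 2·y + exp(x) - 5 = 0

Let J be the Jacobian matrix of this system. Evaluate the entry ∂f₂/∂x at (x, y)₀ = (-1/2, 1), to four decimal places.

∂f₂/∂x = -8·x + 2·y + exp(x).
At (-1/2, 1) this is 6.6065.

6.6065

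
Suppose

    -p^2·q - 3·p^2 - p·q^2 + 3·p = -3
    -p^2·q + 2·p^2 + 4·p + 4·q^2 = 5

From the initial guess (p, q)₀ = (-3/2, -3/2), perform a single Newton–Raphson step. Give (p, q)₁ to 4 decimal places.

(-0.9858, -1.3223)

At (-3/2, -3/2): F = (-1.5000, 5.8750).
Jacobian J = [[-2·p·q - 6·p - q^2 + 3, -p^2 - 2·p·q], [-2·p·q + 4·p + 4, -p^2 + 8·q]].
At the point, J = [[5.2500, -6.7500], [-6.5000, -14.2500]] (det J = -118.6875).
Solving J·Δ = −F gives Δ = (0.5142, 0.1777).
Then the next iterate is (p, q)₁ = (-0.9858, -1.3223).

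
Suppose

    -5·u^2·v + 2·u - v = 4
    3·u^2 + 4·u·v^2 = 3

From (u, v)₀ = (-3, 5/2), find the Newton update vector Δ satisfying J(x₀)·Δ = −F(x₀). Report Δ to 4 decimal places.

At (-3, 5/2): F = (-125.0000, -51.0000).
Jacobian J = [[-10·u·v + 2, -5·u^2 - 1], [6·u + 4·v^2, 8·u·v]].
At the point, J = [[77.0000, -46.0000], [7.0000, -60.0000]] (det J = -4298.0000).
Solving J·Δ = −F gives Δ = (1.1992, -0.7101).

(1.1992, -0.7101)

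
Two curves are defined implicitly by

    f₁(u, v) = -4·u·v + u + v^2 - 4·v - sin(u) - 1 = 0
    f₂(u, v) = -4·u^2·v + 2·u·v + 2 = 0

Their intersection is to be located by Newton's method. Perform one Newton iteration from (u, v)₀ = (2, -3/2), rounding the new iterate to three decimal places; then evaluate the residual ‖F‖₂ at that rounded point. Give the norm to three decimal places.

At (2, -3/2): F = (20.34070, 20.000).
Jacobian J = [[-4·v - cos(u) + 1, -4·u + 2·v - 4], [-8·u·v + 2·v, -4·u^2 + 2·u]].
At the point, J = [[7.41615, -15.000], [21.000, -12.000]] (det J = 226.00624).
Solving J·Δ = −F gives Δ = (-0.247, 1.234).
Then the next iterate is (u, v)₁ = (1.753, -0.266).
Re-evaluating at (1.753, -0.266): F = (2.76950, 4.33709), so ‖F‖₂ = 5.146.

5.146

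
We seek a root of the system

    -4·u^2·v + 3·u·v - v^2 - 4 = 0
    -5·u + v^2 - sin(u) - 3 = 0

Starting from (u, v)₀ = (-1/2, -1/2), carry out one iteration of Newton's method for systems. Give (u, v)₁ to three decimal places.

(0.129, -3.968)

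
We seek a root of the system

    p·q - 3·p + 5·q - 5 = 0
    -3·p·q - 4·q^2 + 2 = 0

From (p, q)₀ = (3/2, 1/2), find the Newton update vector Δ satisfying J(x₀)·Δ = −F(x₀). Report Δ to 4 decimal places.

At (3/2, 1/2): F = (-6.2500, -1.2500).
Jacobian J = [[q - 3, p + 5], [-3·q, -3·p - 8·q]].
At the point, J = [[-2.5000, 6.5000], [-1.5000, -8.5000]] (det J = 31.0000).
Solving J·Δ = −F gives Δ = (-1.9758, 0.2016).

(-1.9758, 0.2016)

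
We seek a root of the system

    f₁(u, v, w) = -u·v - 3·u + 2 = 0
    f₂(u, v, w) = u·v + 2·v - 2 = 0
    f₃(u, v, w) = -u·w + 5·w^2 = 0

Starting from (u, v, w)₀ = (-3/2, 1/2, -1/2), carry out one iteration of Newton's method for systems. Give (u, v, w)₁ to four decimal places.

(1.0000, 1.5000, 0.0000)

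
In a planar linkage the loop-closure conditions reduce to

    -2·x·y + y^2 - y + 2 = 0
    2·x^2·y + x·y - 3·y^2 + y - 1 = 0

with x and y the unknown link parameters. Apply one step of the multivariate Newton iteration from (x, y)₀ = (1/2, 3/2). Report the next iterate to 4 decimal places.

At (1/2, 3/2): F = (1.2500, -4.7500).
Jacobian J = [[-2·y, -2·x + 2·y - 1], [4·x·y + y, 2·x^2 + x - 6·y + 1]].
At the point, J = [[-3.0000, 1.0000], [4.5000, -7.0000]] (det J = 16.5000).
Solving J·Δ = −F gives Δ = (0.2424, -0.5227).
Then the next iterate is (x, y)₁ = (0.7424, 0.9773).

(0.7424, 0.9773)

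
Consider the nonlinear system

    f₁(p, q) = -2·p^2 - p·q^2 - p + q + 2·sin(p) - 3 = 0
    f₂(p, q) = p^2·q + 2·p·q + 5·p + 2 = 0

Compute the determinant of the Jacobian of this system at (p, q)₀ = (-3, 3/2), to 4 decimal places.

30.3100

J = [[-4·p - q^2 + 2·cos(p) - 1, -2·p·q + 1], [2·p·q + 2·q + 5, p^2 + 2·p]].
At the point, J = [[6.770015, 10.0000], [-1.0000, 3.0000]].
det J = 30.3100.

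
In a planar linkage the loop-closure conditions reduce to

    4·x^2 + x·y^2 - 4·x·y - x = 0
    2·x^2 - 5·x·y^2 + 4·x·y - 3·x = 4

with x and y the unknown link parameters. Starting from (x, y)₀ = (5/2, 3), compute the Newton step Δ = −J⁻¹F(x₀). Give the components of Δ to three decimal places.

At (5/2, 3): F = (15.000, -81.500).
Jacobian J = [[8·x + y^2 - 4·y - 1, 2·x·y - 4·x], [4·x - 5·y^2 + 4·y - 3, -10·x·y + 4·x]].
At the point, J = [[16.000, 5.000], [-26.000, -65.000]] (det J = -910.000).
Solving J·Δ = −F gives Δ = (-0.624, -1.004).

(-0.624, -1.004)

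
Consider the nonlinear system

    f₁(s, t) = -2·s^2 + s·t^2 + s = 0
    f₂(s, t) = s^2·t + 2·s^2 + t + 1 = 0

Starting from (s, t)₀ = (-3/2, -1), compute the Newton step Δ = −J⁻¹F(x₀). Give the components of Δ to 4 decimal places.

(0.8893, 0.1286)

At (-3/2, -1): F = (-7.5000, 2.2500).
Jacobian J = [[-4·s + t^2 + 1, 2·s·t], [2·s·t + 4·s, s^2 + 1]].
At the point, J = [[8.0000, 3.0000], [-3.0000, 3.2500]] (det J = 35.0000).
Solving J·Δ = −F gives Δ = (0.8893, 0.1286).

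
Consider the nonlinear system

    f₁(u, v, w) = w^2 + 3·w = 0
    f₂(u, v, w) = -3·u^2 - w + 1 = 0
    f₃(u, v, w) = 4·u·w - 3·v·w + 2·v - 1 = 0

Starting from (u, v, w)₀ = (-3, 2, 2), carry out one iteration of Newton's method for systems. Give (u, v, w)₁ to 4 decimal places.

(-1.5238, 3.1310, 0.5714)

At (-3, 2, 2): F = (10.0000, -28.0000, -33.0000).
Jacobian J = [[0, 0, 2·w + 3], [-6·u, 0, -1], [4·w, -3·w + 2, 4·u - 3·v]].
At the point, J = [[0.0000, 0.0000, 7.0000], [18.0000, 0.0000, -1.0000], [8.0000, -4.0000, -18.0000]] (det J = -504.0000).
Solving J·Δ = −F gives Δ = (1.4762, 1.1310, -1.4286).
Then the next iterate is (u, v, w)₁ = (-1.5238, 3.1310, 0.5714).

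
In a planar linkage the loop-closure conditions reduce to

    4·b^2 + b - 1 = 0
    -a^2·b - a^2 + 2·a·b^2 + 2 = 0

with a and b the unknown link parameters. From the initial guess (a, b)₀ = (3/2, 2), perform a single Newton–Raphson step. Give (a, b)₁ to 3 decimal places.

At (3/2, 2): F = (17.000, 7.250).
Jacobian J = [[0, 8·b + 1], [-2·a·b - 2·a + 2·b^2, -a^2 + 4·a·b]].
At the point, J = [[0.000, 17.000], [-1.000, 9.750]] (det J = 17.000).
Solving J·Δ = −F gives Δ = (-2.500, -1.000).
Then the next iterate is (a, b)₁ = (-1.000, 1.000).

(-1.000, 1.000)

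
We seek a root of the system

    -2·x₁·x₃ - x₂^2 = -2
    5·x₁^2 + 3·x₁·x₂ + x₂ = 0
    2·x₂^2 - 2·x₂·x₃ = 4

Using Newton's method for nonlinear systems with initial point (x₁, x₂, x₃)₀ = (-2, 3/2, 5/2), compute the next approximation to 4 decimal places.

At (-2, 3/2, 5/2): F = (9.7500, 12.5000, -7.0000).
Jacobian J = [[-2·x₃, -2·x₂, -2·x₁], [10·x₁ + 3·x₂, 3·x₁ + 1, 0], [0, 4·x₂ - 2·x₃, -2·x₂]].
At the point, J = [[-5.0000, -3.0000, 4.0000], [-15.5000, -5.0000, 0.0000], [0.0000, 1.0000, -3.0000]] (det J = 2.5000).
Solving J·Δ = −F gives Δ = (22.5000, -67.2500, -24.7500).
Then the next iterate is (x₁, x₂, x₃)₁ = (20.5000, -65.7500, -22.2500).

(20.5000, -65.7500, -22.2500)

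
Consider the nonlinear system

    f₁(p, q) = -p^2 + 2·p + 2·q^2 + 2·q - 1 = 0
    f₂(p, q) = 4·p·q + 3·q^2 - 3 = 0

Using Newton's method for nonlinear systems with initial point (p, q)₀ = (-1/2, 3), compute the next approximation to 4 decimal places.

(0.3000, 1.2750)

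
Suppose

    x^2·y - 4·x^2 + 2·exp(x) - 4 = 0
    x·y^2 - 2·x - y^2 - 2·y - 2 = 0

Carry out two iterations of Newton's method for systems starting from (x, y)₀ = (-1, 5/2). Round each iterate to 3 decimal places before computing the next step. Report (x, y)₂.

(2.623, -0.226)

At (-1, 5/2): F = (-4.76424, -17.500).
Jacobian J = [[2·x·y - 8·x + 2·exp(x), x^2], [y^2 - 2, 2·x·y - 2·y - 2]].
At the point, J = [[3.73576, 1.000], [4.250, -12.000]] (det J = -49.07911).
Solving J·Δ = −F gives Δ = (1.521, -0.919).
Then the next iterate is (x, y)₁ = (0.521, 1.581).
Round to (0.521, 1.581) and repeat: F = (-1.28919, -7.40129), J = [[0.84682, 0.27144], [0.49956, -3.51460]].
Δ = (2.102, -1.807), so (x, y)₂ = (2.623, -0.226).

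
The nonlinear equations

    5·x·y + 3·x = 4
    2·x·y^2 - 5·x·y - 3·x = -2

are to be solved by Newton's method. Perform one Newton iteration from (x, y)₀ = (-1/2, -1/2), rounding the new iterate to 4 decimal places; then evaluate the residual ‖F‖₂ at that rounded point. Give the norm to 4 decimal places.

At (-1/2, -1/2): F = (-4.2500, 2.0000).
Jacobian J = [[5·y + 3, 5·x], [2·y^2 - 5·y - 3, 4·x·y - 5·x]].
At the point, J = [[0.5000, -2.5000], [0.0000, 3.5000]] (det J = 1.7500).
Solving J·Δ = −F gives Δ = (5.6429, -0.5714).
Then the next iterate is (x, y)₁ = (5.1429, -1.0714).
Re-evaluating at (5.1429, -1.0714): F = (-16.121815, 25.928864), so ‖F‖₂ = 30.5323.

30.5323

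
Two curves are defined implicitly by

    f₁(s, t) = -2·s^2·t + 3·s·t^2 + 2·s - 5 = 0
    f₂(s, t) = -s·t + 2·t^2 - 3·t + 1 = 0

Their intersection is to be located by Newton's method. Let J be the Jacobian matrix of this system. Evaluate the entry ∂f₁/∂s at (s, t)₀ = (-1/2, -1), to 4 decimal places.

3.0000

∂f₁/∂s = -4·s·t + 3·t^2 + 2.
At (-1/2, -1) this is 3.0000.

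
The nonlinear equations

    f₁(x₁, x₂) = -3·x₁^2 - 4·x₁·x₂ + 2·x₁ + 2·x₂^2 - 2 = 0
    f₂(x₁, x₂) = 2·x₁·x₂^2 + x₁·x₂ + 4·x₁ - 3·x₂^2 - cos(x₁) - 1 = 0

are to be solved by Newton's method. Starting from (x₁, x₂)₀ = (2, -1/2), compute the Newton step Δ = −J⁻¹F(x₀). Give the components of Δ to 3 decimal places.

(-1.488, 0.641)

At (2, -1/2): F = (-5.500, 6.66615).
Jacobian J = [[-6·x₁ - 4·x₂ + 2, -4·x₁ + 4·x₂], [2·x₂^2 + x₂ + sin(x₁) + 4, 4·x₁·x₂ + x₁ - 6·x₂]].
At the point, J = [[-8.000, -10.000], [4.90930, 1.000]] (det J = 41.09297).
Solving J·Δ = −F gives Δ = (-1.488, 0.641).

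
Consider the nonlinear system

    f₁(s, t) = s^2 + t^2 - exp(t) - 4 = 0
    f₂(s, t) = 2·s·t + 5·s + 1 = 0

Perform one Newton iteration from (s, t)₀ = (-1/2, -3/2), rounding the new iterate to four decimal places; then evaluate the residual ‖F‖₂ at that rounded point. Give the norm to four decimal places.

0.3270

At (-1/2, -3/2): F = (-1.723130, 0.0000).
Jacobian J = [[2·s, 2·t - exp(t)], [2·t + 5, 2·s]].
At the point, J = [[-1.0000, -3.223130], [2.0000, -1.0000]] (det J = 7.446260).
Solving J·Δ = −F gives Δ = (-0.2314, -0.4628).
Then the next iterate is (s, t)₁ = (-0.7314, -1.9628).
Re-evaluating at (-0.7314, -1.9628): F = (0.247065, 0.214184), so ‖F‖₂ = 0.3270.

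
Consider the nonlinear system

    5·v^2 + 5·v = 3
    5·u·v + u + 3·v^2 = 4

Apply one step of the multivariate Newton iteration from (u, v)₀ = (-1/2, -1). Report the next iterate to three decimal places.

At (-1/2, -1): F = (-3.000, 1.000).
Jacobian J = [[0, 10·v + 5], [5·v + 1, 5·u + 6·v]].
At the point, J = [[0.000, -5.000], [-4.000, -8.500]] (det J = -20.000).
Solving J·Δ = −F gives Δ = (1.525, -0.600).
Then the next iterate is (u, v)₁ = (1.025, -1.600).

(1.025, -1.600)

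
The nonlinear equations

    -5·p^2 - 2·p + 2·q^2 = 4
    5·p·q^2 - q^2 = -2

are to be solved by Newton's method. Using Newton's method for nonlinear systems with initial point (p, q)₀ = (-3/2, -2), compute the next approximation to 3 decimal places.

At (-3/2, -2): F = (-4.250, -32.000).
Jacobian J = [[-10·p - 2, 4·q], [5·q^2, 10·p·q - 2·q]].
At the point, J = [[13.000, -8.000], [20.000, 34.000]] (det J = 602.000).
Solving J·Δ = −F gives Δ = (0.665, 0.550).
Then the next iterate is (p, q)₁ = (-0.835, -1.450).

(-0.835, -1.450)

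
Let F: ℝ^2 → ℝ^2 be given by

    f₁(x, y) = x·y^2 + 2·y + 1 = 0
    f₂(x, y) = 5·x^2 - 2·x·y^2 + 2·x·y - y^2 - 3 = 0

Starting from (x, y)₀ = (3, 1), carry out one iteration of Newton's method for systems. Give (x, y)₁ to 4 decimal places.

(1.4839, 0.4395)

At (3, 1): F = (6.0000, 41.0000).
Jacobian J = [[y^2, 2·x·y + 2], [10·x - 2·y^2 + 2·y, -4·x·y + 2·x - 2·y]].
At the point, J = [[1.0000, 8.0000], [30.0000, -8.0000]] (det J = -248.0000).
Solving J·Δ = −F gives Δ = (-1.5161, -0.5605).
Then the next iterate is (x, y)₁ = (1.4839, 0.4395).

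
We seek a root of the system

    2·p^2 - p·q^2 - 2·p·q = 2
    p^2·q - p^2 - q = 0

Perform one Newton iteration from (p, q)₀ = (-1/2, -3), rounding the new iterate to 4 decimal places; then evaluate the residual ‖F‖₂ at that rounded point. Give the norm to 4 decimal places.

0.3273

At (-1/2, -3): F = (0.0000, 2.0000).
Jacobian J = [[4·p - q^2 - 2·q, -2·p·q - 2·p], [2·p·q - 2·p, p^2 - 1]].
At the point, J = [[-5.0000, -2.0000], [4.0000, -0.7500]] (det J = 11.7500).
Solving J·Δ = −F gives Δ = (-0.3404, 0.8511).
Then the next iterate is (p, q)₁ = (-0.8404, -2.1489).
Re-evaluating at (-0.8404, -2.1489): F = (-0.318552, -0.075080), so ‖F‖₂ = 0.3273.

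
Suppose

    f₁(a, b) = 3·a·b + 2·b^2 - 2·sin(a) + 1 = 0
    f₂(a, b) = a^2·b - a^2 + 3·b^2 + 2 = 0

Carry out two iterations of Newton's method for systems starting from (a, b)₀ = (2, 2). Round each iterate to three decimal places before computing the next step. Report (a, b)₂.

(1.234, 0.351)

At (2, 2): F = (19.18141, 18.000).
Jacobian J = [[3·b - 2·cos(a), 3·a + 4·b], [2·a·b - 2·a, a^2 + 6·b]].
At the point, J = [[6.83229, 14.000], [4.000, 16.000]] (det J = 53.31670).
Solving J·Δ = −F gives Δ = (-1.030, -0.868).
Then the next iterate is (a, b)₁ = (0.970, 1.132).
Round to (0.970, 1.132) and repeat: F = (5.20720, 5.96847), J = [[2.26540, 7.438], [0.25608, 7.73290]].
Δ = (0.264, -0.781), so (a, b)₂ = (1.234, 0.351).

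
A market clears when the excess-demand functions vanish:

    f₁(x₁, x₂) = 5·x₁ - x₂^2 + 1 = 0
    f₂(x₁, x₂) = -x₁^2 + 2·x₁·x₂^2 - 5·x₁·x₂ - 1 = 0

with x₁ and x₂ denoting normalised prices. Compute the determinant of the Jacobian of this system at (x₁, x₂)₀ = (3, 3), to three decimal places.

87.000

J = [[5, -2·x₂], [-2·x₁ + 2·x₂^2 - 5·x₂, 4·x₁·x₂ - 5·x₁]].
At the point, J = [[5.000, -6.000], [-3.000, 21.000]].
det J = 87.000.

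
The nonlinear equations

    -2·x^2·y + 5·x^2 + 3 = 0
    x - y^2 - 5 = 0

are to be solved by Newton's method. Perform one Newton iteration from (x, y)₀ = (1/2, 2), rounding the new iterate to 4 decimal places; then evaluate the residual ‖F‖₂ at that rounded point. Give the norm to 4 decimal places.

At (1/2, 2): F = (3.2500, -8.5000).
Jacobian J = [[-4·x·y + 10·x, -2·x^2], [1, -2·y]].
At the point, J = [[1.0000, -0.5000], [1.0000, -4.0000]] (det J = -3.5000).
Solving J·Δ = −F gives Δ = (-4.9286, -3.3571).
Then the next iterate is (x, y)₁ = (-4.4286, -1.3571).
Re-evaluating at (-4.4286, -1.3571): F = (154.294732, -11.270320), so ‖F‖₂ = 154.7058.

154.7058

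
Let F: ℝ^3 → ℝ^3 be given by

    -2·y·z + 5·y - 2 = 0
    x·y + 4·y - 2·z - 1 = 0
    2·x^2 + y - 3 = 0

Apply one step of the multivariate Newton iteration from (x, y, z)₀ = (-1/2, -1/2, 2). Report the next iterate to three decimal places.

At (-1/2, -1/2, 2): F = (-2.500, -6.750, -3.000).
Jacobian J = [[0, -2·z + 5, -2·y], [y, x + 4, -2], [4·x, 1, 0]].
At the point, J = [[0.000, 1.000, 1.000], [-0.500, 3.500, -2.000], [-2.000, 1.000, 0.000]] (det J = 10.500).
Solving J·Δ = −F gives Δ = (-0.452, 2.095, 0.405).
Then the next iterate is (x, y, z)₁ = (-0.952, 1.595, 2.405).

(-0.952, 1.595, 2.405)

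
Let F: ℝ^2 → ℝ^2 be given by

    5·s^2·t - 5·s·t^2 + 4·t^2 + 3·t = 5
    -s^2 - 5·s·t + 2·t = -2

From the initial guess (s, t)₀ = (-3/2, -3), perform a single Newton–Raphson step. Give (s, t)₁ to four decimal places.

At (-3/2, -3): F = (55.7500, -28.7500).
Jacobian J = [[10·s·t - 5·t^2, 5·s^2 - 10·s·t + 8·t + 3], [-2·s - 5·t, -5·s + 2]].
At the point, J = [[0.0000, -54.7500], [18.0000, 9.5000]] (det J = 985.5000).
Solving J·Δ = −F gives Δ = (1.0598, 1.0183).
Then the next iterate is (s, t)₁ = (-0.4402, -1.9817).

(-0.4402, -1.9817)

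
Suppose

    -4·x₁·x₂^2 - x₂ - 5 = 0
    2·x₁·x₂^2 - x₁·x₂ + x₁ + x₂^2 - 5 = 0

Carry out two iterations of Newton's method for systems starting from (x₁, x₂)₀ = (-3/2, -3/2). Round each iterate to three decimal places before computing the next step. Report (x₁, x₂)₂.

(-0.745, -2.853)

At (-3/2, -3/2): F = (10.000, -13.250).
Jacobian J = [[-4·x₂^2, -8·x₁·x₂ - 1], [2·x₂^2 - x₂ + 1, 4·x₁·x₂ - x₁ + 2·x₂]].
At the point, J = [[-9.000, -19.000], [7.000, 7.500]] (det J = 65.500).
Solving J·Δ = −F gives Δ = (2.698, -0.752).
Then the next iterate is (x₁, x₂)₁ = (1.198, -2.252).
Round to (1.198, -2.252) and repeat: F = (-27.05065, 16.11872), J = [[-20.28602, 20.58317], [13.39501, -16.49358]].
Δ = (-1.943, -0.601), so (x₁, x₂)₂ = (-0.745, -2.853).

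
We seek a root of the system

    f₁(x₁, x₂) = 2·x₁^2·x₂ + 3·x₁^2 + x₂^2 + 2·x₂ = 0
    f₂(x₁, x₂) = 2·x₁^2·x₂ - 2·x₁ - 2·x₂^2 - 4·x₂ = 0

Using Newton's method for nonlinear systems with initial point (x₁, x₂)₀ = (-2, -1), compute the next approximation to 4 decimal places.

(-1.5000, -1.1250)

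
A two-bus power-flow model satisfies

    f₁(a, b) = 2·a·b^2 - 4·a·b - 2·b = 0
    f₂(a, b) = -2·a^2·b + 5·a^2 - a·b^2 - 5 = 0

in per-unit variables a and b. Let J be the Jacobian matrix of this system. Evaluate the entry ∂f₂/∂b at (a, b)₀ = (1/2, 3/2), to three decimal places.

-2.000

∂f₂/∂b = -2·a^2 - 2·a·b.
At (1/2, 3/2) this is -2.000.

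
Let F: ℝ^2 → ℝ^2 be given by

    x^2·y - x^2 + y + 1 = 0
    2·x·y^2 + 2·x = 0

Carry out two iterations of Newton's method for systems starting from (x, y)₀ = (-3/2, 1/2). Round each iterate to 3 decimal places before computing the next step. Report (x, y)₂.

At (-3/2, 1/2): F = (0.375, -3.750).
Jacobian J = [[2·x·y - 2·x, x^2 + 1], [2·y^2 + 2, 4·x·y]].
At the point, J = [[1.500, 3.250], [2.500, -3.000]] (det J = -12.625).
Solving J·Δ = −F gives Δ = (0.876, -0.520).
Then the next iterate is (x, y)₁ = (-0.624, -0.020).
Round to (-0.624, -0.020) and repeat: F = (0.58284, -1.24850), J = [[1.27296, 1.38938], [2.00080, 0.04992]].
Δ = (0.649, -1.014), so (x, y)₂ = (0.025, -1.034).

(0.025, -1.034)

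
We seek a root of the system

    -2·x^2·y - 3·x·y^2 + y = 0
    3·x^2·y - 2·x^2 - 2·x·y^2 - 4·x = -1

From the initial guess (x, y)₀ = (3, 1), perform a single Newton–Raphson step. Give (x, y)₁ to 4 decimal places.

(0.0222, 1.5333)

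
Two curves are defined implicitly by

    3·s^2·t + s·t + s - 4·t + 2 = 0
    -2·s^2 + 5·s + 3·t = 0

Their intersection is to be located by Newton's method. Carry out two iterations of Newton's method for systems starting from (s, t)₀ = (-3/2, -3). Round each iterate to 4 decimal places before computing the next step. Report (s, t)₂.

(-1.4692, 3.8277)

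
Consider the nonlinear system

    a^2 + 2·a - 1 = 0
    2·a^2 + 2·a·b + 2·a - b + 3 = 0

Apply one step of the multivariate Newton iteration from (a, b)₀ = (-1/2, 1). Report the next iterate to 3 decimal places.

(1.250, 3.000)

At (-1/2, 1): F = (-1.750, 0.500).
Jacobian J = [[2·a + 2, 0], [4·a + 2·b + 2, 2·a - 1]].
At the point, J = [[1.000, 0.000], [2.000, -2.000]] (det J = -2.000).
Solving J·Δ = −F gives Δ = (1.750, 2.000).
Then the next iterate is (a, b)₁ = (1.250, 3.000).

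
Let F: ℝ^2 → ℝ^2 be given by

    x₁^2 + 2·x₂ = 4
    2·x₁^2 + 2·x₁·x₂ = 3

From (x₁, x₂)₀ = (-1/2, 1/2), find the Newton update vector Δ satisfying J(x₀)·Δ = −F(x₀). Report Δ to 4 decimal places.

(-2.9167, -0.0833)

At (-1/2, 1/2): F = (-2.7500, -3.0000).
Jacobian J = [[2·x₁, 2], [4·x₁ + 2·x₂, 2·x₁]].
At the point, J = [[-1.0000, 2.0000], [-1.0000, -1.0000]] (det J = 3.0000).
Solving J·Δ = −F gives Δ = (-2.9167, -0.0833).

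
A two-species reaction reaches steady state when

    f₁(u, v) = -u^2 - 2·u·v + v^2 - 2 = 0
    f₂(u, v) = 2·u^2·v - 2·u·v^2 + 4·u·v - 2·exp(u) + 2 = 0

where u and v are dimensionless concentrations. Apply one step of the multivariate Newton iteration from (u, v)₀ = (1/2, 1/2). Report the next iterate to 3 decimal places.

(-0.750, 0.034)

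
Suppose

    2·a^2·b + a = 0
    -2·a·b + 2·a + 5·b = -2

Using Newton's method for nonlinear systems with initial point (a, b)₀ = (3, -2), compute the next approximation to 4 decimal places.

At (3, -2): F = (-33.0000, 10.0000).
Jacobian J = [[4·a·b + 1, 2·a^2], [-2·b + 2, -2·a + 5]].
At the point, J = [[-23.0000, 18.0000], [6.0000, -1.0000]] (det J = -85.0000).
Solving J·Δ = −F gives Δ = (-1.7294, -0.3765).
Then the next iterate is (a, b)₁ = (1.2706, -2.3765).

(1.2706, -2.3765)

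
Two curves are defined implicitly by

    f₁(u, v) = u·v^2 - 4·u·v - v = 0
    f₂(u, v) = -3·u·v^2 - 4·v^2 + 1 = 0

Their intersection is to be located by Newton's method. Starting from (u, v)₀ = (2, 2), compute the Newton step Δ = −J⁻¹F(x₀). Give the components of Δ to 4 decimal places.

At (2, 2): F = (-10.0000, -39.0000).
Jacobian J = [[v^2 - 4·v, 2·u·v - 4·u - 1], [-3·v^2, -6·u·v - 8·v]].
At the point, J = [[-4.0000, -1.0000], [-12.0000, -40.0000]] (det J = 148.0000).
Solving J·Δ = −F gives Δ = (-2.4392, -0.2432).

(-2.4392, -0.2432)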